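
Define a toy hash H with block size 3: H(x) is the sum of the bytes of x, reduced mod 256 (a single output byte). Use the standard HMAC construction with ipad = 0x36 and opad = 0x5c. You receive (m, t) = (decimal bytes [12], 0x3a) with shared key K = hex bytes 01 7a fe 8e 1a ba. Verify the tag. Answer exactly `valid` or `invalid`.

Key hex bytes 01 7a fe 8e 1a ba is 6 bytes > B = 3, so hash it first: H(key) = db, then zero-pad to 3 bytes: K' = db 00 00.
K' ⊕ ipad = ed 36 36; K' ⊕ opad = 87 5c 5c.
Inner hash: sum = 237+54+54+12 = 357; mod 256 = 101 → 65.
Outer hash (recomputed tag): sum = 135+92+92+101 = 420; mod 256 = 164 → a4.
Recomputed tag = a4; claimed = 3a → mismatch.

invalid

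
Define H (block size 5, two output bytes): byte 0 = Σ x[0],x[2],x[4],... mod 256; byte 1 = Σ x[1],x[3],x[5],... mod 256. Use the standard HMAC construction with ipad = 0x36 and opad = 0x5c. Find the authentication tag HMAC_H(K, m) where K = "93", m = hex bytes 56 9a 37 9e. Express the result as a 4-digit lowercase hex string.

e57e

Key "93" = 39 33 is 2 bytes ≤ B = 5; zero-pad to 5 bytes: K' = 39 33 00 00 00.
K' ⊕ ipad = 0f 05 36 36 36.  K' ⊕ opad = 65 6f 5c 5c 5c.
Inner input = (K'⊕ipad) ∥ m = 0f 05 36 36 36 ∥ 56 9a 37 9e.
Inner hash: even-index sum = 435 mod 256 = 179; odd-index sum = 200 mod 256 = 200 → b3 c8.
Outer input = (K'⊕opad) ∥ inner = 65 6f 5c 5c 5c ∥ b3 c8.
Outer hash (tag): even-index sum = 485 mod 256 = 229; odd-index sum = 382 mod 256 = 126 → e5 7e.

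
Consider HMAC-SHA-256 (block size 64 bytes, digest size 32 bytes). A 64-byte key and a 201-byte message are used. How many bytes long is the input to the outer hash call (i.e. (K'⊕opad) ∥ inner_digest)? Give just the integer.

96

Key is 64 ≤ 64 bytes, zero-padded: |K'| = 64.
Outer input = (K'⊕opad) ∥ H(inner) → 64 + 32 = 96 bytes.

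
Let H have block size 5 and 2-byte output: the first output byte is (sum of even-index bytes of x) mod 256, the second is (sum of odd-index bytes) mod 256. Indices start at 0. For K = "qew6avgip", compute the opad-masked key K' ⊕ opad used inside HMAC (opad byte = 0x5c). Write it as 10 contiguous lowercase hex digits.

7c265c5c5c

Key "qew6avgip" = 71 65 77 36 61 76 67 69 70 is 9 bytes > B = 5, so hash it first: H(key) = 20 7a, then zero-pad to 5 bytes: K' = 20 7a 00 00 00.
XOR each byte with 0x5c: 20⊕5c=7c, 7a⊕5c=26, 00⊕5c=5c, 00⊕5c=5c, 00⊕5c=5c.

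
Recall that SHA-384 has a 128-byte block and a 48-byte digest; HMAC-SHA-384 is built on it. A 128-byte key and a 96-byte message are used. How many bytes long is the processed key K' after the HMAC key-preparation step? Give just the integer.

Key is 128 ≤ 128 bytes, zero-padded: |K'| = 128.

128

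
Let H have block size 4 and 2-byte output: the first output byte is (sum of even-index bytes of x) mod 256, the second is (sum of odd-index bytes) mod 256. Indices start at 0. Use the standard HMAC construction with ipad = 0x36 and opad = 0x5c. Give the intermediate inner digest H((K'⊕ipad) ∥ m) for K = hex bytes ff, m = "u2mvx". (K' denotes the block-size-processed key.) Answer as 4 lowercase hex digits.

Key hex bytes ff is 1 byte ≤ B = 4; zero-pad to 4 bytes: K' = ff 00 00 00.
K' ⊕ ipad = c9 36 36 36.
Inner input = c9 36 36 36 ∥ 75 32 6d 76 78.
Inner hash: even-index sum = 601 mod 256 = 89; odd-index sum = 276 mod 256 = 20 → 59 14.

5914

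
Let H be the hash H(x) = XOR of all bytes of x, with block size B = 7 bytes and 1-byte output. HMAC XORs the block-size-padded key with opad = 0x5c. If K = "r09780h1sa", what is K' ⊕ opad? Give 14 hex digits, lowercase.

535c5c5c5c5c5c

Key "r09780h1sa" = 72 30 39 37 38 30 68 31 73 61 is 10 bytes > B = 7, so hash it first: H(key) = 0f, then zero-pad to 7 bytes: K' = 0f 00 00 00 00 00 00.
XOR each byte with 0x5c: 0f⊕5c=53, 00⊕5c=5c, 00⊕5c=5c, 00⊕5c=5c, 00⊕5c=5c, 00⊕5c=5c, 00⊕5c=5c.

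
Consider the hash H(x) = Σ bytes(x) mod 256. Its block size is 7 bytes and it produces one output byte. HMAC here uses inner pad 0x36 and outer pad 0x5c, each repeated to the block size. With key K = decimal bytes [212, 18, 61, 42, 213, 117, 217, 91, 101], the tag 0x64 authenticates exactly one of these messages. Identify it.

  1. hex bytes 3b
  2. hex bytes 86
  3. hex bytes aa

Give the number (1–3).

2

Key decimal bytes [212, 18, 61, 42, 213, 117, 217, 91, 101] = d4 12 3d 2a d5 75 d9 5b 65 is 9 bytes > B = 7, so hash it first: H(key) = 30, then zero-pad to 7 bytes: K' = 30 00 00 00 00 00 00.
K' ⊕ ipad = 06 36 36 36 36 36 36; K' ⊕ opad = 6c 5c 5c 5c 5c 5c 5c.
m1: inner = H(06 36 36 36 36 36 36 3b) = 85; tag = H(6c 5c 5c 5c 5c 5c 5c 85) = 19
m2: inner = H(06 36 36 36 36 36 36 86) = d0; tag = H(6c 5c 5c 5c 5c 5c 5c d0) = 64 ← matches
m3: inner = H(06 36 36 36 36 36 36 aa) = f4; tag = H(6c 5c 5c 5c 5c 5c 5c f4) = 88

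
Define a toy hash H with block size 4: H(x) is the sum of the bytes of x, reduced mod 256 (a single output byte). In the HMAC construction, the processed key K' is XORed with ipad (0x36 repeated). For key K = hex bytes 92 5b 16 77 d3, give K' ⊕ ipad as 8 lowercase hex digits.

Key hex bytes 92 5b 16 77 d3 is 5 bytes > B = 4, so hash it first: H(key) = 4d, then zero-pad to 4 bytes: K' = 4d 00 00 00.
XOR each byte with 0x36: 4d⊕36=7b, 00⊕36=36, 00⊕36=36, 00⊕36=36.

7b363636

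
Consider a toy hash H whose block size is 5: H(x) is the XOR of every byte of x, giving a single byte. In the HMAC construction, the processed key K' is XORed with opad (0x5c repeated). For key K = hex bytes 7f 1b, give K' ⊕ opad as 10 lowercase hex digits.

23475c5c5c

Key hex bytes 7f 1b is 2 bytes ≤ B = 5; zero-pad to 5 bytes: K' = 7f 1b 00 00 00.
XOR each byte with 0x5c: 7f⊕5c=23, 1b⊕5c=47, 00⊕5c=5c, 00⊕5c=5c, 00⊕5c=5c.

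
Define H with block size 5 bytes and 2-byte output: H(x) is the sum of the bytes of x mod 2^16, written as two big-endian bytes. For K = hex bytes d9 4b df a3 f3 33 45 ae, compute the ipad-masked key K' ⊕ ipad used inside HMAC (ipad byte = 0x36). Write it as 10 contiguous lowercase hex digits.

3289363636

Key hex bytes d9 4b df a3 f3 33 45 ae is 8 bytes > B = 5, so hash it first: H(key) = 04 bf, then zero-pad to 5 bytes: K' = 04 bf 00 00 00.
XOR each byte with 0x36: 04⊕36=32, bf⊕36=89, 00⊕36=36, 00⊕36=36, 00⊕36=36.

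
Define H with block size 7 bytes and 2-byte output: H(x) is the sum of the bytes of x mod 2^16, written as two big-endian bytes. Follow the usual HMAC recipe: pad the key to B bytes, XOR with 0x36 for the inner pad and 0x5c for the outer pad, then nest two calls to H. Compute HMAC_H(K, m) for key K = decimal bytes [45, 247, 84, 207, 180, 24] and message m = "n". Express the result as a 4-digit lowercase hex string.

03cd

Key decimal bytes [45, 247, 84, 207, 180, 24] = 2d f7 54 cf b4 18 is 6 bytes ≤ B = 7; zero-pad to 7 bytes: K' = 2d f7 54 cf b4 18 00.
K' ⊕ ipad = 1b c1 62 f9 82 2e 36.  K' ⊕ opad = 71 ab 08 93 e8 44 5c.
Inner input = (K'⊕ipad) ∥ m = 1b c1 62 f9 82 2e 36 ∥ 6e.
Inner hash: sum = 27+193+98+249+130+46+54+110 = 907 → 03 8b.
Outer input = (K'⊕opad) ∥ inner = 71 ab 08 93 e8 44 5c ∥ 03 8b.
Outer hash (tag): sum = 113+171+8+147+232+68+92+3+139 = 973 → 03 cd.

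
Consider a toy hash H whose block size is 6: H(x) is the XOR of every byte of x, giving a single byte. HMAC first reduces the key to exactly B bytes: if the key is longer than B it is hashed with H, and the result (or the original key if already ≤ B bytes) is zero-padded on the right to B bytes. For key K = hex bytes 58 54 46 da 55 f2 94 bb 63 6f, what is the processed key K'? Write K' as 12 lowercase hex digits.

|K| = 10 > B = 6, so first hash the key.
H(K): XOR 58⊕54⊕46⊕da⊕55⊕f2⊕94⊕bb⊕63⊕6f = 14.
Zero-pad H(K) = 14 to 6 bytes: K' = 14 00 00 00 00 00.

140000000000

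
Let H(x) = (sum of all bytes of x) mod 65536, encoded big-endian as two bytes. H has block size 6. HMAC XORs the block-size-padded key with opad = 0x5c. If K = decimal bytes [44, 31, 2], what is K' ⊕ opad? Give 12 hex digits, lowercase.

70435e5c5c5c

Key decimal bytes [44, 31, 2] = 2c 1f 02 is 3 bytes ≤ B = 6; zero-pad to 6 bytes: K' = 2c 1f 02 00 00 00.
XOR each byte with 0x5c: 2c⊕5c=70, 1f⊕5c=43, 02⊕5c=5e, 00⊕5c=5c, 00⊕5c=5c, 00⊕5c=5c.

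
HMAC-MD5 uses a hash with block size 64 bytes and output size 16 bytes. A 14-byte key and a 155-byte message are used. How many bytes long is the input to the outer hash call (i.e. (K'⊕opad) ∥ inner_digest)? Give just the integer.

Key is 14 ≤ 64 bytes, zero-padded: |K'| = 64.
Outer input = (K'⊕opad) ∥ H(inner) → 64 + 16 = 80 bytes.

80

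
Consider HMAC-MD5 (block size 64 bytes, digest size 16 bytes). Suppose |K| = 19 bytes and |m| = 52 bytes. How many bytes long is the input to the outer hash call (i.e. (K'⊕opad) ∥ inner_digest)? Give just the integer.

Key is 19 ≤ 64 bytes, zero-padded: |K'| = 64.
Outer input = (K'⊕opad) ∥ H(inner) → 64 + 16 = 80 bytes.

80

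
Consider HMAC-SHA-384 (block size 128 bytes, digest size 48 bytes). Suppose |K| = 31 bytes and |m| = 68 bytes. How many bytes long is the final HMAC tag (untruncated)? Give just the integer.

The tag is one SHA-384 digest: 48 bytes.

48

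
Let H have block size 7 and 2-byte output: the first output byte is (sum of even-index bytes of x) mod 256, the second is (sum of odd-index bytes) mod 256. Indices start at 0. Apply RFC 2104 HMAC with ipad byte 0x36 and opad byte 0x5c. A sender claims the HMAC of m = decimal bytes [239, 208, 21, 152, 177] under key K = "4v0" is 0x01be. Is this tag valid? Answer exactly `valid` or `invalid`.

Key "4v0" = 34 76 30 is 3 bytes ≤ B = 7; zero-pad to 7 bytes: K' = 34 76 30 00 00 00 00.
K' ⊕ ipad = 02 40 06 36 36 36 36; K' ⊕ opad = 68 2a 6c 5c 5c 5c 5c.
Inner hash: even-index sum = 476 mod 256 = 220; odd-index sum = 609 mod 256 = 97 → dc 61.
Outer hash (recomputed tag): even-index sum = 493 mod 256 = 237; odd-index sum = 446 mod 256 = 190 → ed be.
Recomputed tag = edbe; claimed = 01be → mismatch.

invalid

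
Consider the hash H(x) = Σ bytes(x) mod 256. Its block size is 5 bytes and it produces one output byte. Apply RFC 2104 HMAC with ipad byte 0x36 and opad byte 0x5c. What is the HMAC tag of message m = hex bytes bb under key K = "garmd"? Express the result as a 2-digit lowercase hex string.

Key "garmd" = 67 61 72 6d 64 is exactly B = 5 bytes: K' = 67 61 72 6d 64.
K' ⊕ ipad = 51 57 44 5b 52.  K' ⊕ opad = 3b 3d 2e 31 38.
Inner input = (K'⊕ipad) ∥ m = 51 57 44 5b 52 ∥ bb.
Inner hash: sum = 81+87+68+91+82+187 = 596; mod 256 = 84 → 54.
Outer input = (K'⊕opad) ∥ inner = 3b 3d 2e 31 38 ∥ 54.
Outer hash (tag): sum = 59+61+46+49+56+84 = 355; mod 256 = 99 → 63.

63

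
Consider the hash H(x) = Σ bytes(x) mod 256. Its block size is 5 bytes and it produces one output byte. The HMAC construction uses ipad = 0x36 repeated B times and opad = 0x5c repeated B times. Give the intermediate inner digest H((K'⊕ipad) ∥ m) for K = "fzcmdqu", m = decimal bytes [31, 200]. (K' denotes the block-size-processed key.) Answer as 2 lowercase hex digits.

Key "fzcmdqu" = 66 7a 63 6d 64 71 75 is 7 bytes > B = 5, so hash it first: H(key) = fa, then zero-pad to 5 bytes: K' = fa 00 00 00 00.
K' ⊕ ipad = cc 36 36 36 36.
Inner input = cc 36 36 36 36 ∥ 1f c8.
Inner hash: sum = 204+54+54+54+54+31+200 = 651; mod 256 = 139 → 8b.

8b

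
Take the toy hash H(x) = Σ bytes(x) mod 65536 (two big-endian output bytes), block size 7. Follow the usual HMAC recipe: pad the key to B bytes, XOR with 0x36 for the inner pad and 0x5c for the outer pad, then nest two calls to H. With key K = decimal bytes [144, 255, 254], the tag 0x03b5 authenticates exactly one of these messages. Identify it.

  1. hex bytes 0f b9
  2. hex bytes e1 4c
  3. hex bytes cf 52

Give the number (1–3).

3

Key decimal bytes [144, 255, 254] = 90 ff fe is 3 bytes ≤ B = 7; zero-pad to 7 bytes: K' = 90 ff fe 00 00 00 00.
K' ⊕ ipad = a6 c9 c8 36 36 36 36; K' ⊕ opad = cc a3 a2 5c 5c 5c 5c.
m1: inner = H(a6 c9 c8 36 36 36 36 0f b9) = 03 d7; tag = H(cc a3 a2 5c 5c 5c 5c 03 d7) = 045b
m2: inner = H(a6 c9 c8 36 36 36 36 e1 4c) = 04 3c; tag = H(cc a3 a2 5c 5c 5c 5c 04 3c) = 03c1
m3: inner = H(a6 c9 c8 36 36 36 36 cf 52) = 04 30; tag = H(cc a3 a2 5c 5c 5c 5c 04 30) = 03b5 ← matches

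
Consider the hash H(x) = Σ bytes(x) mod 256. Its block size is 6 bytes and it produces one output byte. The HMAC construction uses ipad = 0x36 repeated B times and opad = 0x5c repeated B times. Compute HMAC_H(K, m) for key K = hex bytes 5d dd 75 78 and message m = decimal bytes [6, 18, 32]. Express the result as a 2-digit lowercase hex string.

Key hex bytes 5d dd 75 78 is 4 bytes ≤ B = 6; zero-pad to 6 bytes: K' = 5d dd 75 78 00 00.
K' ⊕ ipad = 6b eb 43 4e 36 36.  K' ⊕ opad = 01 81 29 24 5c 5c.
Inner input = (K'⊕ipad) ∥ m = 6b eb 43 4e 36 36 ∥ 06 12 20.
Inner hash: sum = 107+235+67+78+54+54+6+18+32 = 651; mod 256 = 139 → 8b.
Outer input = (K'⊕opad) ∥ inner = 01 81 29 24 5c 5c ∥ 8b.
Outer hash (tag): sum = 1+129+41+36+92+92+139 = 530; mod 256 = 18 → 12.

12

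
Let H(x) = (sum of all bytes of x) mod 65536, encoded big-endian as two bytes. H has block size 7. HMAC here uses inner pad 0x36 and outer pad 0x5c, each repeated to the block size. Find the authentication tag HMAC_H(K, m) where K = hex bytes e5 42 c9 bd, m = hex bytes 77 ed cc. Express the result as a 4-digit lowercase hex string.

0409

Key hex bytes e5 42 c9 bd is 4 bytes ≤ B = 7; zero-pad to 7 bytes: K' = e5 42 c9 bd 00 00 00.
K' ⊕ ipad = d3 74 ff 8b 36 36 36.  K' ⊕ opad = b9 1e 95 e1 5c 5c 5c.
Inner input = (K'⊕ipad) ∥ m = d3 74 ff 8b 36 36 36 ∥ 77 ed cc.
Inner hash: sum = 211+116+255+139+54+54+54+119+237+204 = 1443 → 05 a3.
Outer input = (K'⊕opad) ∥ inner = b9 1e 95 e1 5c 5c 5c ∥ 05 a3.
Outer hash (tag): sum = 185+30+149+225+92+92+92+5+163 = 1033 → 04 09.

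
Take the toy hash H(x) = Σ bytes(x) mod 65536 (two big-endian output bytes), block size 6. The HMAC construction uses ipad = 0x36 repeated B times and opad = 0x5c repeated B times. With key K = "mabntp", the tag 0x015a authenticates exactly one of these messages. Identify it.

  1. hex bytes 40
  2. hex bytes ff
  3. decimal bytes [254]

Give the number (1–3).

Key "mabntp" = 6d 61 62 6e 74 70 is exactly B = 6 bytes: K' = 6d 61 62 6e 74 70.
K' ⊕ ipad = 5b 57 54 58 42 46; K' ⊕ opad = 31 3d 3e 32 28 2c.
m1: inner = H(5b 57 54 58 42 46 40) = 02 26; tag = H(31 3d 3e 32 28 2c 02 26) = 015a ← matches
m2: inner = H(5b 57 54 58 42 46 ff) = 02 e5; tag = H(31 3d 3e 32 28 2c 02 e5) = 0219
m3: inner = H(5b 57 54 58 42 46 fe) = 02 e4; tag = H(31 3d 3e 32 28 2c 02 e4) = 0218

1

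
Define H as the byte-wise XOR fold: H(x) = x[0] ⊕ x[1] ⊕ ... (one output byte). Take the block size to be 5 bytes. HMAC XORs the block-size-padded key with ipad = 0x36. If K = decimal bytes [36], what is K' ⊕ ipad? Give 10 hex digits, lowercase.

1236363636

Key decimal bytes [36] = 24 is 1 byte ≤ B = 5; zero-pad to 5 bytes: K' = 24 00 00 00 00.
XOR each byte with 0x36: 24⊕36=12, 00⊕36=36, 00⊕36=36, 00⊕36=36, 00⊕36=36.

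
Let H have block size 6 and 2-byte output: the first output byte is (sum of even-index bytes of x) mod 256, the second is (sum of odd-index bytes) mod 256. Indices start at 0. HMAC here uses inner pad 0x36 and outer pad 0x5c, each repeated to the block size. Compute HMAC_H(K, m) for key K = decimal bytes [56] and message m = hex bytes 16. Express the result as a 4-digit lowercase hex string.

acb6

Key decimal bytes [56] = 38 is 1 byte ≤ B = 6; zero-pad to 6 bytes: K' = 38 00 00 00 00 00.
K' ⊕ ipad = 0e 36 36 36 36 36.  K' ⊕ opad = 64 5c 5c 5c 5c 5c.
Inner input = (K'⊕ipad) ∥ m = 0e 36 36 36 36 36 ∥ 16.
Inner hash: even-index sum = 144 mod 256 = 144; odd-index sum = 162 mod 256 = 162 → 90 a2.
Outer input = (K'⊕opad) ∥ inner = 64 5c 5c 5c 5c 5c ∥ 90 a2.
Outer hash (tag): even-index sum = 428 mod 256 = 172; odd-index sum = 438 mod 256 = 182 → ac b6.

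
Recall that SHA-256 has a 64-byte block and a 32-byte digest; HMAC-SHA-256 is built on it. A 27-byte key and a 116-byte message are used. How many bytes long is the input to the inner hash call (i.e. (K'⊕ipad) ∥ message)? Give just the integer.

Key is 27 ≤ 64 bytes, zero-padded: |K'| = 64.
Inner input = (K'⊕ipad) ∥ m → 64 + 116 = 180 bytes.

180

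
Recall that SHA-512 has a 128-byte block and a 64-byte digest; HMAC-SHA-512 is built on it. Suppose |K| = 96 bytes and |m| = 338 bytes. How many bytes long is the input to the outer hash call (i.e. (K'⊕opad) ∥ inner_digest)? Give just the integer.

192

Key is 96 ≤ 128 bytes, zero-padded: |K'| = 128.
Outer input = (K'⊕opad) ∥ H(inner) → 128 + 64 = 192 bytes.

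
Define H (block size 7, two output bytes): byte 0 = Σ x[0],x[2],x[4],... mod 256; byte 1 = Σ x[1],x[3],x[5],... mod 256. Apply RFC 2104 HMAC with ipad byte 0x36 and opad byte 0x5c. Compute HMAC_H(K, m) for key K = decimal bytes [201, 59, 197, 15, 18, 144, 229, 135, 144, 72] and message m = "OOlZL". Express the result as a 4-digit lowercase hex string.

Key decimal bytes [201, 59, 197, 15, 18, 144, 229, 135, 144, 72] = c9 3b c5 0f 12 90 e5 87 90 48 is 10 bytes > B = 7, so hash it first: H(key) = 15 a9, then zero-pad to 7 bytes: K' = 15 a9 00 00 00 00 00.
K' ⊕ ipad = 23 9f 36 36 36 36 36.  K' ⊕ opad = 49 f5 5c 5c 5c 5c 5c.
Inner input = (K'⊕ipad) ∥ m = 23 9f 36 36 36 36 36 ∥ 4f 4f 6c 5a 4c.
Inner hash: even-index sum = 366 mod 256 = 110; odd-index sum = 530 mod 256 = 18 → 6e 12.
Outer input = (K'⊕opad) ∥ inner = 49 f5 5c 5c 5c 5c 5c ∥ 6e 12.
Outer hash (tag): even-index sum = 367 mod 256 = 111; odd-index sum = 539 mod 256 = 27 → 6f 1b.

6f1b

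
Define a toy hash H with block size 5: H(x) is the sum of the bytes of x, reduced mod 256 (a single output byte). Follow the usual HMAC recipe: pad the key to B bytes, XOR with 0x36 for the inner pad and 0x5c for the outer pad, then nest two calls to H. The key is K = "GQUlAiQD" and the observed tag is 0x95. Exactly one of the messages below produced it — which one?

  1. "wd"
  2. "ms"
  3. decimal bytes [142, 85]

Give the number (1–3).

Key "GQUlAiQD" = 47 51 55 6c 41 69 51 44 is 8 bytes > B = 5, so hash it first: H(key) = 98, then zero-pad to 5 bytes: K' = 98 00 00 00 00.
K' ⊕ ipad = ae 36 36 36 36; K' ⊕ opad = c4 5c 5c 5c 5c.
m1: inner = H(ae 36 36 36 36 77 64) = 61; tag = H(c4 5c 5c 5c 5c 61) = 95 ← matches
m2: inner = H(ae 36 36 36 36 6d 73) = 66; tag = H(c4 5c 5c 5c 5c 66) = 9a
m3: inner = H(ae 36 36 36 36 8e 55) = 69; tag = H(c4 5c 5c 5c 5c 69) = 9d

1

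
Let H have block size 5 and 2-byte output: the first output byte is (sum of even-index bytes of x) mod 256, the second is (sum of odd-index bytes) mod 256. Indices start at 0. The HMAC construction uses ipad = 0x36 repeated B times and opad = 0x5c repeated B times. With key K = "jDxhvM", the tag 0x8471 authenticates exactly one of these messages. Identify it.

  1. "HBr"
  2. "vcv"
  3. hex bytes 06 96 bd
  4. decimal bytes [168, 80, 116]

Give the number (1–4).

Key "jDxhvM" = 6a 44 78 68 76 4d is 6 bytes > B = 5, so hash it first: H(key) = 58 f9, then zero-pad to 5 bytes: K' = 58 f9 00 00 00.
K' ⊕ ipad = 6e cf 36 36 36; K' ⊕ opad = 04 a5 5c 5c 5c.
m1: inner = H(6e cf 36 36 36 48 42 72) = 1c bf; tag = H(04 a5 5c 5c 5c 1c bf) = 7b1d
m2: inner = H(6e cf 36 36 36 76 63 76) = 3d f1; tag = H(04 a5 5c 5c 5c 3d f1) = ad3e
m3: inner = H(6e cf 36 36 36 06 96 bd) = 70 c8; tag = H(04 a5 5c 5c 5c 70 c8) = 8471 ← matches
m4: inner = H(6e cf 36 36 36 a8 50 74) = 2a 21; tag = H(04 a5 5c 5c 5c 2a 21) = dd2b

3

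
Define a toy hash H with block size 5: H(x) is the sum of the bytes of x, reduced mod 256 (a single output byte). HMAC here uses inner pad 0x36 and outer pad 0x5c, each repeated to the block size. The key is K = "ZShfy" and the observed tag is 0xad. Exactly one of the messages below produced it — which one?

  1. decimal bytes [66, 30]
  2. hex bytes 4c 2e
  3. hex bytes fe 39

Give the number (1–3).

Key "ZShfy" = 5a 53 68 66 79 is exactly B = 5 bytes: K' = 5a 53 68 66 79.
K' ⊕ ipad = 6c 65 5e 50 4f; K' ⊕ opad = 06 0f 34 3a 25.
m1: inner = H(6c 65 5e 50 4f 42 1e) = 2e; tag = H(06 0f 34 3a 25 2e) = d6
m2: inner = H(6c 65 5e 50 4f 4c 2e) = 48; tag = H(06 0f 34 3a 25 48) = f0
m3: inner = H(6c 65 5e 50 4f fe 39) = 05; tag = H(06 0f 34 3a 25 05) = ad ← matches

3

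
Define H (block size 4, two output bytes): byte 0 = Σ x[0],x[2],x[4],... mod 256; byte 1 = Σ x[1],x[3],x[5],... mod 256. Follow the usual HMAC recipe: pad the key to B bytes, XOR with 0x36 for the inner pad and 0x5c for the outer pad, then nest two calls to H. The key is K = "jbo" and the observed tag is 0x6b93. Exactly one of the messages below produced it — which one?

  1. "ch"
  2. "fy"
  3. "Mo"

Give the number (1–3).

Key "jbo" = 6a 62 6f is 3 bytes ≤ B = 4; zero-pad to 4 bytes: K' = 6a 62 6f 00.
K' ⊕ ipad = 5c 54 59 36; K' ⊕ opad = 36 3e 33 5c.
m1: inner = H(5c 54 59 36 63 68) = 18 f2; tag = H(36 3e 33 5c 18 f2) = 818c
m2: inner = H(5c 54 59 36 66 79) = 1b 03; tag = H(36 3e 33 5c 1b 03) = 849d
m3: inner = H(5c 54 59 36 4d 6f) = 02 f9; tag = H(36 3e 33 5c 02 f9) = 6b93 ← matches

3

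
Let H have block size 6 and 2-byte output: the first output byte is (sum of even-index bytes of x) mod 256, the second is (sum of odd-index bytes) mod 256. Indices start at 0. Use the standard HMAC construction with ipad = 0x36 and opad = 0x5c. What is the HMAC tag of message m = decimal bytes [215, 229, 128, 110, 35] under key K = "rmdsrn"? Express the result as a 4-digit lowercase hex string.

Key "rmdsrn" = 72 6d 64 73 72 6e is exactly B = 6 bytes: K' = 72 6d 64 73 72 6e.
K' ⊕ ipad = 44 5b 52 45 44 58.  K' ⊕ opad = 2e 31 38 2f 2e 32.
Inner input = (K'⊕ipad) ∥ m = 44 5b 52 45 44 58 ∥ d7 e5 80 6e 23.
Inner hash: even-index sum = 596 mod 256 = 84; odd-index sum = 587 mod 256 = 75 → 54 4b.
Outer input = (K'⊕opad) ∥ inner = 2e 31 38 2f 2e 32 ∥ 54 4b.
Outer hash (tag): even-index sum = 232 mod 256 = 232; odd-index sum = 221 mod 256 = 221 → e8 dd.

e8dd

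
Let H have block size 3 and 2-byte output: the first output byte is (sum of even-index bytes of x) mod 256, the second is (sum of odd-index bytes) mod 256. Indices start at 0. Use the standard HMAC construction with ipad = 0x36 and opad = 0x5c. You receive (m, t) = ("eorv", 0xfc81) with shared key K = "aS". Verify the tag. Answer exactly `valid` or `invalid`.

Key "aS" = 61 53 is 2 bytes ≤ B = 3; zero-pad to 3 bytes: K' = 61 53 00.
K' ⊕ ipad = 57 65 36; K' ⊕ opad = 3d 0f 5c.
Inner hash: even-index sum = 370 mod 256 = 114; odd-index sum = 316 mod 256 = 60 → 72 3c.
Outer hash (recomputed tag): even-index sum = 213 mod 256 = 213; odd-index sum = 129 mod 256 = 129 → d5 81.
Recomputed tag = d581; claimed = fc81 → mismatch.

invalid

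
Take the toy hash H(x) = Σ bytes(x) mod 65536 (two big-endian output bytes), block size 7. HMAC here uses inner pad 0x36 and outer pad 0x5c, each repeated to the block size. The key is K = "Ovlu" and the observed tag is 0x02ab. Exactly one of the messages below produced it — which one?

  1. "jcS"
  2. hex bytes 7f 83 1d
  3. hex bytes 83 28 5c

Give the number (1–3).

3

Key "Ovlu" = 4f 76 6c 75 is 4 bytes ≤ B = 7; zero-pad to 7 bytes: K' = 4f 76 6c 75 00 00 00.
K' ⊕ ipad = 79 40 5a 43 36 36 36; K' ⊕ opad = 13 2a 30 29 5c 5c 5c.
m1: inner = H(79 40 5a 43 36 36 36 6a 63 53) = 03 18; tag = H(13 2a 30 29 5c 5c 5c 03 18) = 01c5
m2: inner = H(79 40 5a 43 36 36 36 7f 83 1d) = 03 17; tag = H(13 2a 30 29 5c 5c 5c 03 17) = 01c4
m3: inner = H(79 40 5a 43 36 36 36 83 28 5c) = 02 ff; tag = H(13 2a 30 29 5c 5c 5c 02 ff) = 02ab ← matches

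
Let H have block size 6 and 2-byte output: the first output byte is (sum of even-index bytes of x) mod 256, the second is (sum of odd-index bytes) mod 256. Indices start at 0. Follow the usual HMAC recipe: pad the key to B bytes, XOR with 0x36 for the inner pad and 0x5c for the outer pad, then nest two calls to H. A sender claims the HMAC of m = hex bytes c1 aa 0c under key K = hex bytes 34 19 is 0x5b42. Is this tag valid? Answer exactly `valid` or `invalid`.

valid

Key hex bytes 34 19 is 2 bytes ≤ B = 6; zero-pad to 6 bytes: K' = 34 19 00 00 00 00.
K' ⊕ ipad = 02 2f 36 36 36 36; K' ⊕ opad = 68 45 5c 5c 5c 5c.
Inner hash: even-index sum = 315 mod 256 = 59; odd-index sum = 325 mod 256 = 69 → 3b 45.
Outer hash (recomputed tag): even-index sum = 347 mod 256 = 91; odd-index sum = 322 mod 256 = 66 → 5b 42.
Recomputed tag = 5b42; claimed = 5b42 → match.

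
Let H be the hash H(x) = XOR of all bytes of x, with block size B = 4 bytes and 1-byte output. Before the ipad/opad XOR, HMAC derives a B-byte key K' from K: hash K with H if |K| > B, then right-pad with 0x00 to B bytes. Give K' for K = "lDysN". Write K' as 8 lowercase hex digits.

6c000000

|K| = 5 > B = 4, so first hash the key.
H(K): XOR 6c⊕44⊕79⊕73⊕4e = 6c.
Zero-pad H(K) = 6c to 4 bytes: K' = 6c 00 00 00.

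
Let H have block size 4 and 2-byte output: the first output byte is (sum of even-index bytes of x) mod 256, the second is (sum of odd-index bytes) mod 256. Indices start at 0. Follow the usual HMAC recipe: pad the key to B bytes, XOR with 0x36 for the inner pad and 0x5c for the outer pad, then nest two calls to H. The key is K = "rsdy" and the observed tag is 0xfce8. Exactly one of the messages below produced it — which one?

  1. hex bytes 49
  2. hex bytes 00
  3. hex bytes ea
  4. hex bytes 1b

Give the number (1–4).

2

Key "rsdy" = 72 73 64 79 is exactly B = 4 bytes: K' = 72 73 64 79.
K' ⊕ ipad = 44 45 52 4f; K' ⊕ opad = 2e 2f 38 25.
m1: inner = H(44 45 52 4f 49) = df 94; tag = H(2e 2f 38 25 df 94) = 45e8
m2: inner = H(44 45 52 4f 00) = 96 94; tag = H(2e 2f 38 25 96 94) = fce8 ← matches
m3: inner = H(44 45 52 4f ea) = 80 94; tag = H(2e 2f 38 25 80 94) = e6e8
m4: inner = H(44 45 52 4f 1b) = b1 94; tag = H(2e 2f 38 25 b1 94) = 17e8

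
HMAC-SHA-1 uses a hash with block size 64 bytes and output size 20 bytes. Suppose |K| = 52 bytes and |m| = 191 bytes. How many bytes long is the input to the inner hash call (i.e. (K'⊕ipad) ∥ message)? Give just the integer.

Key is 52 ≤ 64 bytes, zero-padded: |K'| = 64.
Inner input = (K'⊕ipad) ∥ m → 64 + 191 = 255 bytes.

255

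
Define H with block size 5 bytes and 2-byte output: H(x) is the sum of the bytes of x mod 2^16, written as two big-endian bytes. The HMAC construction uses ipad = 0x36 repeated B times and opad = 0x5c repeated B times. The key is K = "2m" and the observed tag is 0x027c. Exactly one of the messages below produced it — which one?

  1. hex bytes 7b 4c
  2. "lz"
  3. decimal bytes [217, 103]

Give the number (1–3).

1

Key "2m" = 32 6d is 2 bytes ≤ B = 5; zero-pad to 5 bytes: K' = 32 6d 00 00 00.
K' ⊕ ipad = 04 5b 36 36 36; K' ⊕ opad = 6e 31 5c 5c 5c.
m1: inner = H(04 5b 36 36 36 7b 4c) = 01 c8; tag = H(6e 31 5c 5c 5c 01 c8) = 027c ← matches
m2: inner = H(04 5b 36 36 36 6c 7a) = 01 e7; tag = H(6e 31 5c 5c 5c 01 e7) = 029b
m3: inner = H(04 5b 36 36 36 d9 67) = 02 41; tag = H(6e 31 5c 5c 5c 02 41) = 01f6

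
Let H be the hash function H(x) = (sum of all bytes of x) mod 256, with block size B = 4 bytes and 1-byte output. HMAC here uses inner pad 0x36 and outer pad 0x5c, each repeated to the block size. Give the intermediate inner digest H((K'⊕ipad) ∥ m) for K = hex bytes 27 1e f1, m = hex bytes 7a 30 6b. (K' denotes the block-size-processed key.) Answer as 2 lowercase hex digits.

4b

Key hex bytes 27 1e f1 is 3 bytes ≤ B = 4; zero-pad to 4 bytes: K' = 27 1e f1 00.
K' ⊕ ipad = 11 28 c7 36.
Inner input = 11 28 c7 36 ∥ 7a 30 6b.
Inner hash: sum = 17+40+199+54+122+48+107 = 587; mod 256 = 75 → 4b.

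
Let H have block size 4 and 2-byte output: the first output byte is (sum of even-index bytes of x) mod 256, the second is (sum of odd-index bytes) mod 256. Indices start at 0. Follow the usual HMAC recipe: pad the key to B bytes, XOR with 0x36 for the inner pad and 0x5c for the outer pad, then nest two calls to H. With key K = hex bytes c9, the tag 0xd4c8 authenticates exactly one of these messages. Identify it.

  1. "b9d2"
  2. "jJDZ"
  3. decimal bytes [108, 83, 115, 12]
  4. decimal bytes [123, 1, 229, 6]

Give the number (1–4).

Key hex bytes c9 is 1 byte ≤ B = 4; zero-pad to 4 bytes: K' = c9 00 00 00.
K' ⊕ ipad = ff 36 36 36; K' ⊕ opad = 95 5c 5c 5c.
m1: inner = H(ff 36 36 36 62 39 64 32) = fb d7; tag = H(95 5c 5c 5c fb d7) = ec8f
m2: inner = H(ff 36 36 36 6a 4a 44 5a) = e3 10; tag = H(95 5c 5c 5c e3 10) = d4c8 ← matches
m3: inner = H(ff 36 36 36 6c 53 73 0c) = 14 cb; tag = H(95 5c 5c 5c 14 cb) = 0583
m4: inner = H(ff 36 36 36 7b 01 e5 06) = 95 73; tag = H(95 5c 5c 5c 95 73) = 862b

2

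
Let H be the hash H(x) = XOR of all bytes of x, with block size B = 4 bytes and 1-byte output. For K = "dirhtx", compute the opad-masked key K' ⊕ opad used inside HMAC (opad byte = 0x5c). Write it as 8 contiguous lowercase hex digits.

475c5c5c

Key "dirhtx" = 64 69 72 68 74 78 is 6 bytes > B = 4, so hash it first: H(key) = 1b, then zero-pad to 4 bytes: K' = 1b 00 00 00.
XOR each byte with 0x5c: 1b⊕5c=47, 00⊕5c=5c, 00⊕5c=5c, 00⊕5c=5c.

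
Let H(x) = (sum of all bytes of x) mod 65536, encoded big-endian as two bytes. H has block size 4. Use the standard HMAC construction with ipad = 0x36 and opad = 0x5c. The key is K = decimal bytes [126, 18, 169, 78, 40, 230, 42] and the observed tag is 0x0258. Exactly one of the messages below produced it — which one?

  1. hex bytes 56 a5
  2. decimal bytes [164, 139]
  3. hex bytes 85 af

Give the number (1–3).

Key decimal bytes [126, 18, 169, 78, 40, 230, 42] = 7e 12 a9 4e 28 e6 2a is 7 bytes > B = 4, so hash it first: H(key) = 02 bf, then zero-pad to 4 bytes: K' = 02 bf 00 00.
K' ⊕ ipad = 34 89 36 36; K' ⊕ opad = 5e e3 5c 5c.
m1: inner = H(34 89 36 36 56 a5) = 02 24; tag = H(5e e3 5c 5c 02 24) = 021f
m2: inner = H(34 89 36 36 a4 8b) = 02 58; tag = H(5e e3 5c 5c 02 58) = 0253
m3: inner = H(34 89 36 36 85 af) = 02 5d; tag = H(5e e3 5c 5c 02 5d) = 0258 ← matches

3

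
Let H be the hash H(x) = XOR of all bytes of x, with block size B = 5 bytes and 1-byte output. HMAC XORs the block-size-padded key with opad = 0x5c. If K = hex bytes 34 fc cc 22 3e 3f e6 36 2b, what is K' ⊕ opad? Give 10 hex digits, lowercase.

805c5c5c5c

Key hex bytes 34 fc cc 22 3e 3f e6 36 2b is 9 bytes > B = 5, so hash it first: H(key) = dc, then zero-pad to 5 bytes: K' = dc 00 00 00 00.
XOR each byte with 0x5c: dc⊕5c=80, 00⊕5c=5c, 00⊕5c=5c, 00⊕5c=5c, 00⊕5c=5c.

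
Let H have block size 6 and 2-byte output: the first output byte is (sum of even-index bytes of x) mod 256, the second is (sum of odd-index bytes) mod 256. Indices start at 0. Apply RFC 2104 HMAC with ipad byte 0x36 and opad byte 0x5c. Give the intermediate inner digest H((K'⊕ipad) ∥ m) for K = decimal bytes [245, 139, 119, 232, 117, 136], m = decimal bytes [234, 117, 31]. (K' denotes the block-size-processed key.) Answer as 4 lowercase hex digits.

50ce

Key decimal bytes [245, 139, 119, 232, 117, 136] = f5 8b 77 e8 75 88 is exactly B = 6 bytes: K' = f5 8b 77 e8 75 88.
K' ⊕ ipad = c3 bd 41 de 43 be.
Inner input = c3 bd 41 de 43 be ∥ ea 75 1f.
Inner hash: even-index sum = 592 mod 256 = 80; odd-index sum = 718 mod 256 = 206 → 50 ce.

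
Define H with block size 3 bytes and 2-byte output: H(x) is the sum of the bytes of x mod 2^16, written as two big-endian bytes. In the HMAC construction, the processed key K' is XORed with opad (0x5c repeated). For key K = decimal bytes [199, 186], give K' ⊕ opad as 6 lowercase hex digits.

Key decimal bytes [199, 186] = c7 ba is 2 bytes ≤ B = 3; zero-pad to 3 bytes: K' = c7 ba 00.
XOR each byte with 0x5c: c7⊕5c=9b, ba⊕5c=e6, 00⊕5c=5c.

9be65c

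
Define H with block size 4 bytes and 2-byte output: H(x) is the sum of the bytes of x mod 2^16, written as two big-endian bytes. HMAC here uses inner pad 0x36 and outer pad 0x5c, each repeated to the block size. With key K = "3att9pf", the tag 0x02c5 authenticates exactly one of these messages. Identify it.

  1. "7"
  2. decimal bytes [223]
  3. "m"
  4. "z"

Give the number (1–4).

4

Key "3att9pf" = 33 61 74 74 39 70 66 is 7 bytes > B = 4, so hash it first: H(key) = 02 8b, then zero-pad to 4 bytes: K' = 02 8b 00 00.
K' ⊕ ipad = 34 bd 36 36; K' ⊕ opad = 5e d7 5c 5c.
m1: inner = H(34 bd 36 36 37) = 01 94; tag = H(5e d7 5c 5c 01 94) = 0282
m2: inner = H(34 bd 36 36 df) = 02 3c; tag = H(5e d7 5c 5c 02 3c) = 022b
m3: inner = H(34 bd 36 36 6d) = 01 ca; tag = H(5e d7 5c 5c 01 ca) = 02b8
m4: inner = H(34 bd 36 36 7a) = 01 d7; tag = H(5e d7 5c 5c 01 d7) = 02c5 ← matches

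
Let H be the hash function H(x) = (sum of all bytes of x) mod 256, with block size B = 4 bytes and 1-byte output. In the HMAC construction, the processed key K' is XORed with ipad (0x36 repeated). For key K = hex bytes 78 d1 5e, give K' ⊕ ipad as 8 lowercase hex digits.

Key hex bytes 78 d1 5e is 3 bytes ≤ B = 4; zero-pad to 4 bytes: K' = 78 d1 5e 00.
XOR each byte with 0x36: 78⊕36=4e, d1⊕36=e7, 5e⊕36=68, 00⊕36=36.

4ee76836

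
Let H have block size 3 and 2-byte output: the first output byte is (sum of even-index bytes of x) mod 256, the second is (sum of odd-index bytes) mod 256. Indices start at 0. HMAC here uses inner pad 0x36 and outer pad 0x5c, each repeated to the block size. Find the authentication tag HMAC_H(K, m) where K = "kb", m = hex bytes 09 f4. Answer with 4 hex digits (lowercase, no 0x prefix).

f0c5

Key "kb" = 6b 62 is 2 bytes ≤ B = 3; zero-pad to 3 bytes: K' = 6b 62 00.
K' ⊕ ipad = 5d 54 36.  K' ⊕ opad = 37 3e 5c.
Inner input = (K'⊕ipad) ∥ m = 5d 54 36 ∥ 09 f4.
Inner hash: even-index sum = 391 mod 256 = 135; odd-index sum = 93 mod 256 = 93 → 87 5d.
Outer input = (K'⊕opad) ∥ inner = 37 3e 5c ∥ 87 5d.
Outer hash (tag): even-index sum = 240 mod 256 = 240; odd-index sum = 197 mod 256 = 197 → f0 c5.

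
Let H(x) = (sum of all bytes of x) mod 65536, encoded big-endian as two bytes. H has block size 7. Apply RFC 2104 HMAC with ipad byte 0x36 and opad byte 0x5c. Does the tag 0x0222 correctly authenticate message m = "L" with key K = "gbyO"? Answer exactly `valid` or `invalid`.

Key "gbyO" = 67 62 79 4f is 4 bytes ≤ B = 7; zero-pad to 7 bytes: K' = 67 62 79 4f 00 00 00.
K' ⊕ ipad = 51 54 4f 79 36 36 36; K' ⊕ opad = 3b 3e 25 13 5c 5c 5c.
Inner hash: sum = 81+84+79+121+54+54+54+76 = 603 → 02 5b.
Outer hash (recomputed tag): sum = 59+62+37+19+92+92+92+2+91 = 546 → 02 22.
Recomputed tag = 0222; claimed = 0222 → match.

valid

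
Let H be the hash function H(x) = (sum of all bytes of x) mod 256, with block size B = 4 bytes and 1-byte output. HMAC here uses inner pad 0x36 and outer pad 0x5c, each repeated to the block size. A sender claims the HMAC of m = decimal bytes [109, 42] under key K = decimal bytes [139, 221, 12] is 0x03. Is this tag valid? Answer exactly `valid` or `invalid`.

invalid

Key decimal bytes [139, 221, 12] = 8b dd 0c is 3 bytes ≤ B = 4; zero-pad to 4 bytes: K' = 8b dd 0c 00.
K' ⊕ ipad = bd eb 3a 36; K' ⊕ opad = d7 81 50 5c.
Inner hash: sum = 189+235+58+54+109+42 = 687; mod 256 = 175 → af.
Outer hash (recomputed tag): sum = 215+129+80+92+175 = 691; mod 256 = 179 → b3.
Recomputed tag = b3; claimed = 03 → mismatch.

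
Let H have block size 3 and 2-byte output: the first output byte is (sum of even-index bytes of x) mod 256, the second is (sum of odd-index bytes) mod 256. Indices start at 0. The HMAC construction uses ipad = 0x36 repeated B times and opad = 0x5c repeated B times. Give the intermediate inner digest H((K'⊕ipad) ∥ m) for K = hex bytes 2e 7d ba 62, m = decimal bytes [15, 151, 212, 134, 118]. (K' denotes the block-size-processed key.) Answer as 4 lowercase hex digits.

3142

Key hex bytes 2e 7d ba 62 is 4 bytes > B = 3, so hash it first: H(key) = e8 df, then zero-pad to 3 bytes: K' = e8 df 00.
K' ⊕ ipad = de e9 36.
Inner input = de e9 36 ∥ 0f 97 d4 86 76.
Inner hash: even-index sum = 561 mod 256 = 49; odd-index sum = 578 mod 256 = 66 → 31 42.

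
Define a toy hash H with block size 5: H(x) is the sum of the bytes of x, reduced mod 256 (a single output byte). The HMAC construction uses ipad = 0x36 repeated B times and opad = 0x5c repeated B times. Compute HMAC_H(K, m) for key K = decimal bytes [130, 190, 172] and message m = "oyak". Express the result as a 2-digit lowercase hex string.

Key decimal bytes [130, 190, 172] = 82 be ac is 3 bytes ≤ B = 5; zero-pad to 5 bytes: K' = 82 be ac 00 00.
K' ⊕ ipad = b4 88 9a 36 36.  K' ⊕ opad = de e2 f0 5c 5c.
Inner input = (K'⊕ipad) ∥ m = b4 88 9a 36 36 ∥ 6f 79 61 6b.
Inner hash: sum = 180+136+154+54+54+111+121+97+107 = 1014; mod 256 = 246 → f6.
Outer input = (K'⊕opad) ∥ inner = de e2 f0 5c 5c ∥ f6.
Outer hash (tag): sum = 222+226+240+92+92+246 = 1118; mod 256 = 94 → 5e.

5e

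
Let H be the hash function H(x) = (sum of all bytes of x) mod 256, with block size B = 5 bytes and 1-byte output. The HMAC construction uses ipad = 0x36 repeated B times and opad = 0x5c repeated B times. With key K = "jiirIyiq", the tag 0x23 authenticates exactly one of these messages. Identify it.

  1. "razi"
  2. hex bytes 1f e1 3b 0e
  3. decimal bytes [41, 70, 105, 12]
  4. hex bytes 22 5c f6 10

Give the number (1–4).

Key "jiirIyiq" = 6a 69 69 72 49 79 69 71 is 8 bytes > B = 5, so hash it first: H(key) = 4a, then zero-pad to 5 bytes: K' = 4a 00 00 00 00.
K' ⊕ ipad = 7c 36 36 36 36; K' ⊕ opad = 16 5c 5c 5c 5c.
m1: inner = H(7c 36 36 36 36 72 61 7a 69) = 0a; tag = H(16 5c 5c 5c 5c 0a) = 90
m2: inner = H(7c 36 36 36 36 1f e1 3b 0e) = 9d; tag = H(16 5c 5c 5c 5c 9d) = 23 ← matches
m3: inner = H(7c 36 36 36 36 29 46 69 0c) = 38; tag = H(16 5c 5c 5c 5c 38) = be
m4: inner = H(7c 36 36 36 36 22 5c f6 10) = d8; tag = H(16 5c 5c 5c 5c d8) = 5e

2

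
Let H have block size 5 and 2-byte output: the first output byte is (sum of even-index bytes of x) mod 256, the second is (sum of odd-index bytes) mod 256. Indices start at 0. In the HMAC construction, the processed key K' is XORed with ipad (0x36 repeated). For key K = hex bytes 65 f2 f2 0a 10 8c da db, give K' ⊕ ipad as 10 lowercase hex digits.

7755363636

Key hex bytes 65 f2 f2 0a 10 8c da db is 8 bytes > B = 5, so hash it first: H(key) = 41 63, then zero-pad to 5 bytes: K' = 41 63 00 00 00.
XOR each byte with 0x36: 41⊕36=77, 63⊕36=55, 00⊕36=36, 00⊕36=36, 00⊕36=36.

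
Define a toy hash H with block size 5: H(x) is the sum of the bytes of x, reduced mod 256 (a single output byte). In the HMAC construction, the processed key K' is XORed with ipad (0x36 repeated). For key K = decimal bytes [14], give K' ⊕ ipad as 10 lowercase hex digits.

Key decimal bytes [14] = 0e is 1 byte ≤ B = 5; zero-pad to 5 bytes: K' = 0e 00 00 00 00.
XOR each byte with 0x36: 0e⊕36=38, 00⊕36=36, 00⊕36=36, 00⊕36=36, 00⊕36=36.

3836363636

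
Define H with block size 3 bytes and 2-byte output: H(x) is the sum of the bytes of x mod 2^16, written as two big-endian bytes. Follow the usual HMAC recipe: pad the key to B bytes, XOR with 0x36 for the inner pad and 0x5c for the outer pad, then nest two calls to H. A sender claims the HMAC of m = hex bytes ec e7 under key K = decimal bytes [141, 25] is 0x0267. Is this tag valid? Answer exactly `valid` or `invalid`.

valid

Key decimal bytes [141, 25] = 8d 19 is 2 bytes ≤ B = 3; zero-pad to 3 bytes: K' = 8d 19 00.
K' ⊕ ipad = bb 2f 36; K' ⊕ opad = d1 45 5c.
Inner hash: sum = 187+47+54+236+231 = 755 → 02 f3.
Outer hash (recomputed tag): sum = 209+69+92+2+243 = 615 → 02 67.
Recomputed tag = 0267; claimed = 0267 → match.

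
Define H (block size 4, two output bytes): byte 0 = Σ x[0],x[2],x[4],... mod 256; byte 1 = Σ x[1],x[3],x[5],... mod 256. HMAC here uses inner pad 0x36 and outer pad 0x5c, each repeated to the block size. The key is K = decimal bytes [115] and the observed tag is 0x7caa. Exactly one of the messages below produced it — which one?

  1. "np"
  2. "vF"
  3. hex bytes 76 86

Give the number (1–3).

Key decimal bytes [115] = 73 is 1 byte ≤ B = 4; zero-pad to 4 bytes: K' = 73 00 00 00.
K' ⊕ ipad = 45 36 36 36; K' ⊕ opad = 2f 5c 5c 5c.
m1: inner = H(45 36 36 36 6e 70) = e9 dc; tag = H(2f 5c 5c 5c e9 dc) = 7494
m2: inner = H(45 36 36 36 76 46) = f1 b2; tag = H(2f 5c 5c 5c f1 b2) = 7c6a
m3: inner = H(45 36 36 36 76 86) = f1 f2; tag = H(2f 5c 5c 5c f1 f2) = 7caa ← matches

3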